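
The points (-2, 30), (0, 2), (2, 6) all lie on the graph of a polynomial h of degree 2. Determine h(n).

Write h(n) = an^2 + bn + c. Substituting each data point gives a linear system:
  4a - 2b + c = 30
  c = 2
  4a + 2b + c = 6
Solving the system yields a = 4, b = -6, c = 2.
So h(n) = 4n^2 - 6n + 2.
Check: h(2) = 6. ✓

h(n) = 4n^2 - 6n + 2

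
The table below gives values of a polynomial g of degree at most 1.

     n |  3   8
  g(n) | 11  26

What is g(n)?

g(n) = 3n + 2

Using the Lagrange interpolation formula with nodes 3, 8:
  L_0(n) = (n - 8) / -5
  L_1(n) = (n - 3) / 5
Then g(n) = 11·L_0(n) + 26·L_1(n).
Expanding and collecting terms gives g(n) = 3n + 2.
Check: g(8) = 26. ✓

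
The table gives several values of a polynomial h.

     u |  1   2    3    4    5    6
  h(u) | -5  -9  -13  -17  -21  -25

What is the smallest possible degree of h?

1

Forward differences of the values at u = 1, 2, 3, 4, 5, 6:
  h  : -5  -9  -13  -17  -21  -25
  Δ  : -4  -4  -4  -4  -4
  Δ^2: 0  0  0  0
  Δ^3: 0  0  0
  Δ^4: 0  0
  Δ^5: 0
The first differences are constant (-4) and nonzero, while all higher differences vanish, so the minimal degree is 1.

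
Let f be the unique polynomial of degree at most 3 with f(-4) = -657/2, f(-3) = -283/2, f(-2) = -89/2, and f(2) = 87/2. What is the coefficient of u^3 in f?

Write f(u) = au^3 + bu^2 + cu + d. Substituting each data point gives a linear system:
  -64a + 16b - 4c + d = -657/2
  -27a + 9b - 3c + d = -283/2
  -8a + 4b - 2c + d = -89/2
  8a + 4b + 2c + d = 87/2
Solving the system yields a = 5, b = 0, c = 2, d = -1/2.
So f(u) = 5u^3 + 2u - 1/2.
The leading coefficient is 5.

5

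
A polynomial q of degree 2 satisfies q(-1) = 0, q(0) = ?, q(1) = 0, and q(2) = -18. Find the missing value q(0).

6

On equispaced nodes a degree-2 polynomial has vanishing third forward difference, so
  - q(-1) + 3·q(0) - 3·q(1) + q(2) = 0.
Substituting the known values and solving for q(0):
  3·q(0) = 18
  q(0) = 6.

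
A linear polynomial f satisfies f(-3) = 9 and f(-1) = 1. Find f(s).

f(s) = -4s - 3

Write f(s) = as + b. Substituting each data point gives a linear system:
  -3a + b = 9
  -a + b = 1
Solving the system yields a = -4, b = -3.
So f(s) = -4s - 3.
Check: f(-3) = 9. ✓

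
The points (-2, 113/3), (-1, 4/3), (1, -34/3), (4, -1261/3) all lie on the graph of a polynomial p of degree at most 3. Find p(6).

Write p(u) = au^3 + bu^2 + cu + d. Substituting each data point gives a linear system:
  -8a + 4b - 2c + d = 113/3
  -a + b - c + d = 4/3
  a + b + c + d = -34/3
  64a + 16b + 4c + d = -1261/3
Solving the system yields a = -6, b = -2, c = -1/3, d = -3.
So p(u) = -6u³ - 2u² - (1/3)u - 3.
Then p(6) = -1373.

-1373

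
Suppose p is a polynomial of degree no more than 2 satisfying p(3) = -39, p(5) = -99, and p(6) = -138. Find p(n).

Write p(n) = an^2 + bn + c. Substituting each data point gives a linear system:
  9a + 3b + c = -39
  25a + 5b + c = -99
  36a + 6b + c = -138
Solving the system yields a = -3, b = -6, c = 6.
So p(n) = -3n^2 - 6n + 6.
Check: p(6) = -138. ✓

p(n) = -3n^2 - 6n + 6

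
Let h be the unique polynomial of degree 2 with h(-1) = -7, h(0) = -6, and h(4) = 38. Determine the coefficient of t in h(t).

3

Write h(t) = at^2 + bt + c. Substituting each data point gives a linear system:
  a - b + c = -7
  c = -6
  16a + 4b + c = 38
Solving the system yields a = 2, b = 3, c = -6.
So h(t) = 2t^2 + 3t - 6.
The coefficient of t is 3.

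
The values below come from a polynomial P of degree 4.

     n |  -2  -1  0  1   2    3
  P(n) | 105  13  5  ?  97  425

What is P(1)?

15

The 5 known points determine the degree-4 polynomial uniquely.
Write P(n) = an^4 + bn^3 + cn^2 + dn + e. Substituting each data point gives a linear system:
  16a - 8b + 4c - 2d + e = 105
  a - b + c - d + e = 13
  e = 5
  16a + 8b + 4c + 2d + e = 97
  81a + 27b + 9c + 3d + e = 425
Solving the system yields a = 5, b = -1, c = 4, d = 2, e = 5.
So P(n) = 5n^4 - n^3 + 4n^2 + 2n + 5.
Then P(1) = 15.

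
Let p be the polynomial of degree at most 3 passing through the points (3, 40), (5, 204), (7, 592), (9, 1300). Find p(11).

2424

Forward differences of the values at s = 3, 5, 7, 9:
  p  : 40  204  592  1300
  Δ  : 164  388  708
  Δ^2: 224  320
  Δ^3: 96
The third differences are constant, confirming degree 3.
Interpolating (Newton forward form) and evaluating at s = 11 gives p(11) = 2424.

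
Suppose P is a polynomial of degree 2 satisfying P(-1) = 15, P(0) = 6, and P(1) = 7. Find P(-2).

Using the Lagrange interpolation formula with nodes -1, 0, 1:
  L_0(n) = n(n - 1) / 2
  L_1(n) = (n + 1)(n - 1) / -1
  L_2(n) = (n + 1)n / 2
Then P(n) = 15·L_0(n) + 6·L_1(n) + 7·L_2(n).
Expanding and collecting terms gives P(n) = 5n^2 - 4n + 6.
Evaluating at n = -2: P(-2) = 34.

34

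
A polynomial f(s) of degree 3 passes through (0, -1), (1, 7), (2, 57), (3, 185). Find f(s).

Write f(s) = as^3 + bs^2 + cs + d. Substituting each data point gives a linear system:
  d = -1
  a + b + c + d = 7
  8a + 4b + 2c + d = 57
  27a + 9b + 3c + d = 185
Solving the system yields a = 6, b = 3, c = -1, d = -1.
So f(s) = 6s^3 + 3s^2 - s - 1.
Check: f(0) = -1. ✓

f(s) = 6s^3 + 3s^2 - s - 1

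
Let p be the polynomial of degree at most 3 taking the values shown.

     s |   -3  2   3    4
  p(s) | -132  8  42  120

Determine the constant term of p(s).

0

Write p(s) = as^3 + bs^2 + cs + d. Substituting each data point gives a linear system:
  -27a + 9b - 3c + d = -132
  8a + 4b + 2c + d = 8
  27a + 9b + 3c + d = 42
  64a + 16b + 4c + d = 120
Solving the system yields a = 3, b = -5, c = 2, d = 0.
So p(s) = 3s^3 - 5s^2 + 2s.
The constant term is 0.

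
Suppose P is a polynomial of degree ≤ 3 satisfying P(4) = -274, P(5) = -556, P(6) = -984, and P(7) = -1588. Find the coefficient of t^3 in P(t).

-5

Write P(t) = at^3 + bt^2 + ct + d. Substituting each data point gives a linear system:
  64a + 16b + 4c + d = -274
  125a + 25b + 5c + d = -556
  216a + 36b + 6c + d = -984
  343a + 49b + 7c + d = -1588
Solving the system yields a = -5, b = 2, c = 5, d = -6.
So P(t) = -5t^3 + 2t^2 + 5t - 6.
The leading coefficient is -5.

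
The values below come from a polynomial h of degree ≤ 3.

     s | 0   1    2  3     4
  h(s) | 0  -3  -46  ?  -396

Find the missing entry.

The 4 known points determine the degree-3 polynomial uniquely.
Write h(s) = as^3 + bs^2 + cs + d. Substituting each data point gives a linear system:
  d = 0
  a + b + c + d = -3
  8a + 4b + 2c + d = -46
  64a + 16b + 4c + d = -396
Solving the system yields a = -6, b = -2, c = 5, d = 0.
So h(s) = -6s³ - 2s² + 5s.
Then h(3) = -165.

-165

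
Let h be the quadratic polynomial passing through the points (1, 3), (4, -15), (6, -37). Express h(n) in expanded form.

h(n) = -n^2 - n + 5

Using the Lagrange interpolation formula with nodes 1, 4, 6:
  L_0(n) = (n - 4)(n - 6) / 15
  L_1(n) = (n - 1)(n - 6) / -6
  L_2(n) = (n - 1)(n - 4) / 10
Then h(n) = 3·L_0(n) - 15·L_1(n) - 37·L_2(n).
Expanding and collecting terms gives h(n) = -n^2 - n + 5.
Check: h(1) = 3. ✓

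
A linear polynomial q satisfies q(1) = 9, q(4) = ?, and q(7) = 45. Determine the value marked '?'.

27

The 2 known points determine the degree-1 polynomial uniquely.
Write q(x) = ax + b. Substituting each data point gives a linear system:
  a + b = 9
  7a + b = 45
Solving the system yields a = 6, b = 3.
So q(x) = 6x + 3.
Then q(4) = 27.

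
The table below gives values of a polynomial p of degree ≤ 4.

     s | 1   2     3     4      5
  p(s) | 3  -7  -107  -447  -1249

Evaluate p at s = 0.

1

Write p(s) = as^4 + bs^3 + cs^2 + ds + e. Substituting each data point gives a linear system:
  a + b + c + d + e = 3
  16a + 8b + 4c + 2d + e = -7
  81a + 27b + 9c + 3d + e = -107
  256a + 64b + 16c + 4d + e = -447
  625a + 125b + 25c + 5d + e = -1249
Solving the system yields a = -3, b = 5, c = 0, d = 0, e = 1.
So p(s) = -3s^4 + 5s^3 + 1.
Then p(0) = 1.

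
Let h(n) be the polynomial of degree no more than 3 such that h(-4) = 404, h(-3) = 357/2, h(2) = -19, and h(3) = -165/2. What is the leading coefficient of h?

Write h(n) = an^3 + bn^2 + cn + d. Substituting each data point gives a linear system:
  -64a + 16b - 4c + d = 404
  -27a + 9b - 3c + d = 357/2
  8a + 4b + 2c + d = -19
  27a + 9b + 3c + d = -165/2
Solving the system yields a = -5, b = 6, c = 3/2, d = -6.
So h(n) = -5n^3 + 6n^2 + (3/2)n - 6.
The leading coefficient is -5.

-5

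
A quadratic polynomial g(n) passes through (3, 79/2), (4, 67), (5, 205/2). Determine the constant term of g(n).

Write g(n) = an^2 + bn + c. Substituting each data point gives a linear system:
  9a + 3b + c = 79/2
  16a + 4b + c = 67
  25a + 5b + c = 205/2
Solving the system yields a = 4, b = -1/2, c = 5.
So g(n) = 4n² - (1/2)n + 5.
The constant term is 5.

5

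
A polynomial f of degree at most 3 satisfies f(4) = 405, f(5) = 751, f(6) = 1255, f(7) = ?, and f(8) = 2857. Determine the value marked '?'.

1947

The 4 known points determine the degree-3 polynomial uniquely.
Write f(t) = at^3 + bt^2 + ct + d. Substituting each data point gives a linear system:
  64a + 16b + 4c + d = 405
  125a + 25b + 5c + d = 751
  216a + 36b + 6c + d = 1255
  512a + 64b + 8c + d = 2857
Solving the system yields a = 5, b = 4, c = 5, d = 1.
So f(t) = 5t³ + 4t² + 5t + 1.
Then f(7) = 1947.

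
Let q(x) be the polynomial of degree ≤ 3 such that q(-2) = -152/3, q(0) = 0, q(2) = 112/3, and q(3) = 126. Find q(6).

Using the Lagrange interpolation formula with nodes -2, 0, 2, 3:
  L_0(x) = x(x - 2)(x - 3) / -40
  L_1(x) = (x + 2)(x - 2)(x - 3) / 12
  L_2(x) = (x + 2)x(x - 3) / -8
  L_3(x) = (x + 2)x(x - 2) / 15
Then q(x) = -152/3·L_0(x) + 0·L_1(x) + 112/3·L_2(x) + 126·L_3(x).
Expanding and collecting terms gives q(x) = 5x³ - (5/3)x² + 2x.
Evaluating at x = 6: q(6) = 1032.

1032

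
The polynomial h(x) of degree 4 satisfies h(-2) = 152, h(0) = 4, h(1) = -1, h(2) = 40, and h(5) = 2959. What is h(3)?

307

Using the Lagrange interpolation formula with nodes -2, 0, 1, 2, 5:
  L_0(x) = x(x - 1)(x - 2)(x - 5) / 168
  L_1(x) = (x + 2)(x - 1)(x - 2)(x - 5) / -20
  L_2(x) = (x + 2)x(x - 2)(x - 5) / 12
  L_3(x) = (x + 2)x(x - 1)(x - 5) / -24
  L_4(x) = (x + 2)x(x - 1)(x - 2) / 420
Then h(x) = 152·L_0(x) + 4·L_1(x) - 1·L_2(x) + 40·L_3(x) + 2959·L_4(x).
Expanding and collecting terms gives h(x) = 6x⁴ - 6x³ - x² - 4x + 4.
Evaluating at x = 3: h(3) = 307.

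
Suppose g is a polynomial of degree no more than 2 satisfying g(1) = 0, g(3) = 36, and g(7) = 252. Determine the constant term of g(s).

Write g(s) = as^2 + bs + c. Substituting each data point gives a linear system:
  a + b + c = 0
  9a + 3b + c = 36
  49a + 7b + c = 252
Solving the system yields a = 6, b = -6, c = 0.
So g(s) = 6s^2 - 6s.
The constant term is 0.

0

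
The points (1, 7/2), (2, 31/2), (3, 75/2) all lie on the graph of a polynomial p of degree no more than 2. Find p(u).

Write p(u) = au^2 + bu + c. Substituting each data point gives a linear system:
  a + b + c = 7/2
  4a + 2b + c = 31/2
  9a + 3b + c = 75/2
Solving the system yields a = 5, b = -3, c = 3/2.
So p(u) = 5u^2 - 3u + 3/2.
Check: p(3) = 75/2. ✓

p(u) = 5u^2 - 3u + 3/2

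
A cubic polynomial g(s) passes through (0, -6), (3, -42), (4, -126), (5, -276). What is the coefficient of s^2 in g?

Write g(s) = as^3 + bs^2 + cs + d. Substituting each data point gives a linear system:
  d = -6
  27a + 9b + 3c + d = -42
  64a + 16b + 4c + d = -126
  125a + 25b + 5c + d = -276
Solving the system yields a = -3, b = 3, c = 6, d = -6.
So g(s) = -3s³ + 3s² + 6s - 6.
The coefficient of s^2 is 3.

3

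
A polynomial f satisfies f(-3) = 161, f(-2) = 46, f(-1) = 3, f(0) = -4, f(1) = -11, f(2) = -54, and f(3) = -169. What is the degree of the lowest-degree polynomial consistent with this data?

Forward differences of the values at u = -3, -2, -1, 0, 1, 2, 3:
  f  : 161  46  3  -4  -11  -54  -169
  Δ  : -115  -43  -7  -7  -43  -115
  Δ^2: 72  36  0  -36  -72
  Δ^3: -36  -36  -36  -36
  Δ^4: 0  0  0
  Δ^5: 0  0
  Δ^6: 0
The third differences are constant (-36) and nonzero, while all higher differences vanish, so the minimal degree is 3.

3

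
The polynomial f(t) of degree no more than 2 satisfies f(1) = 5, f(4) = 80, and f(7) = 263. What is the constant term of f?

4

Write f(t) = at^2 + bt + c. Substituting each data point gives a linear system:
  a + b + c = 5
  16a + 4b + c = 80
  49a + 7b + c = 263
Solving the system yields a = 6, b = -5, c = 4.
So f(t) = 6t^2 - 5t + 4.
The constant term is 4.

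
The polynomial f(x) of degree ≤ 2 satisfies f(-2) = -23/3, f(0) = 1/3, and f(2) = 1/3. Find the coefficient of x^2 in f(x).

Write f(x) = ax^2 + bx + c. Substituting each data point gives a linear system:
  4a - 2b + c = -23/3
  c = 1/3
  4a + 2b + c = 1/3
Solving the system yields a = -1, b = 2, c = 1/3.
So f(x) = -x^2 + 2x + 1/3.
The leading coefficient is -1.

-1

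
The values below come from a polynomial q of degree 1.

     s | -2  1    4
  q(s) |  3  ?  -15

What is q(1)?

-6

On equispaced nodes a degree-1 polynomial has vanishing second forward difference, so
  q(-2) - 2·q(1) + q(4) = 0.
Substituting the known values and solving for q(1):
  -2·q(1) = 12
  q(1) = -6.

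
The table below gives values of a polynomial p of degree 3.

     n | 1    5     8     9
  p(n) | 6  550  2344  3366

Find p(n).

Using the Lagrange interpolation formula with nodes 1, 5, 8, 9:
  L_0(n) = (n - 5)(n - 8)(n - 9) / -224
  L_1(n) = (n - 1)(n - 8)(n - 9) / 48
  L_2(n) = (n - 1)(n - 5)(n - 9) / -21
  L_3(n) = (n - 1)(n - 5)(n - 8) / 32
Then p(n) = 6·L_0(n) + 550·L_1(n) + 2344·L_2(n) + 3366·L_3(n).
Expanding and collecting terms gives p(n) = 5n^3 - 4n^2 + 5n.
Check: p(1) = 6. ✓

p(n) = 5n^3 - 4n^2 + 5n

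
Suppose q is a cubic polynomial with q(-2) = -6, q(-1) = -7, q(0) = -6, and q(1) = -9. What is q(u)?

Write q(u) = au^3 + bu^2 + cu + d. Substituting each data point gives a linear system:
  -8a + 4b - 2c + d = -6
  -a + b - c + d = -7
  d = -6
  a + b + c + d = -9
Solving the system yields a = -1, b = -2, c = 0, d = -6.
So q(u) = -u^3 - 2u^2 - 6.
Check: q(-1) = -7. ✓

q(u) = -u^3 - 2u^2 - 6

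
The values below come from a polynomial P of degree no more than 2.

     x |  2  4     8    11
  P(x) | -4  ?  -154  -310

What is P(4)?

The 3 known points determine the degree-2 polynomial uniquely.
Write P(x) = ax^2 + bx + c. Substituting each data point gives a linear system:
  4a + 2b + c = -4
  64a + 8b + c = -154
  121a + 11b + c = -310
Solving the system yields a = -3, b = 5, c = -2.
So P(x) = -3x² + 5x - 2.
Then P(4) = -30.

-30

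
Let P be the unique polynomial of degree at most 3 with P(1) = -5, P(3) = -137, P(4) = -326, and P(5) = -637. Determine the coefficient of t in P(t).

3

Write P(t) = at^3 + bt^2 + ct + d. Substituting each data point gives a linear system:
  a + b + c + d = -5
  27a + 9b + 3c + d = -137
  64a + 16b + 4c + d = -326
  125a + 25b + 5c + d = -637
Solving the system yields a = -5, b = -1, c = 3, d = -2.
So P(t) = -5t^3 - t^2 + 3t - 2.
The coefficient of t is 3.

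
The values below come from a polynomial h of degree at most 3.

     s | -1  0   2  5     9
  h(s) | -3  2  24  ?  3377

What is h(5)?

The 4 known points determine the degree-3 polynomial uniquely.
Write h(s) = as^3 + bs^2 + cs + d. Substituting each data point gives a linear system:
  -a + b - c + d = -3
  d = 2
  8a + 4b + 2c + d = 24
  729a + 81b + 9c + d = 3377
Solving the system yields a = 5, b = -3, c = -3, d = 2.
So h(s) = 5s^3 - 3s^2 - 3s + 2.
Then h(5) = 537.

537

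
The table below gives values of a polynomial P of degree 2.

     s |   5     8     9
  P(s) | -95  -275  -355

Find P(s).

Using the Lagrange interpolation formula with nodes 5, 8, 9:
  L_0(s) = (s - 8)(s - 9) / 12
  L_1(s) = (s - 5)(s - 9) / -3
  L_2(s) = (s - 5)(s - 8) / 4
Then P(s) = -95·L_0(s) - 275·L_1(s) - 355·L_2(s).
Expanding and collecting terms gives P(s) = -5s² + 5s + 5.
Check: P(9) = -355. ✓

P(s) = -5s^2 + 5s + 5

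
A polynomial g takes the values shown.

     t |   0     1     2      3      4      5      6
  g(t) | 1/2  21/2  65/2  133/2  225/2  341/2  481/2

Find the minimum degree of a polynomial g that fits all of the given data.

2

Forward differences of the values at t = 0, 1, 2, 3, 4, 5, 6:
  g  : 1/2  21/2  65/2  133/2  225/2  341/2  481/2
  Δ  : 10  22  34  46  58  70
  Δ^2: 12  12  12  12  12
  Δ^3: 0  0  0  0
  Δ^4: 0  0  0
  Δ^5: 0  0
  Δ^6: 0
The second differences are constant (12) and nonzero, while all higher differences vanish, so the minimal degree is 2.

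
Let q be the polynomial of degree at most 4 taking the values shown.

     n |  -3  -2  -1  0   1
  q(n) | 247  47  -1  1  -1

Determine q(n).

Using the Lagrange interpolation formula with nodes -3, -2, -1, 0, 1:
  L_0(n) = (n + 2)(n + 1)n(n - 1) / 24
  L_1(n) = (n + 3)(n + 1)n(n - 1) / -6
  L_2(n) = (n + 3)(n + 2)n(n - 1) / 4
  L_3(n) = (n + 3)(n + 2)(n + 1)(n - 1) / -6
  L_4(n) = (n + 3)(n + 2)(n + 1)n / 24
Then q(n) = 247·L_0(n) + 47·L_1(n) - 1·L_2(n) + 1·L_3(n) - 1·L_4(n).
Expanding and collecting terms gives q(n) = 2n^4 - 5n^3 - 4n^2 + 5n + 1.
Check: q(1) = -1. ✓

q(n) = 2n^4 - 5n^3 - 4n^2 + 5n + 1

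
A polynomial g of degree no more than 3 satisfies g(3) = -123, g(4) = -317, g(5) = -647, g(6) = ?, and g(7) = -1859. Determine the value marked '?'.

On equispaced nodes a degree-3 polynomial has vanishing fourth forward difference, so
  g(3) - 4·g(4) + 6·g(5) - 4·g(6) + g(7) = 0.
Substituting the known values and solving for g(6):
  -4·g(6) = 4596
  g(6) = -1149.

-1149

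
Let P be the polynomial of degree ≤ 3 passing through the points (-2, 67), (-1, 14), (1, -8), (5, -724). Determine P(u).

P(u) = -6u^3 + 2u^2 - 5u + 1

Write P(u) = au^3 + bu^2 + cu + d. Substituting each data point gives a linear system:
  -8a + 4b - 2c + d = 67
  -a + b - c + d = 14
  a + b + c + d = -8
  125a + 25b + 5c + d = -724
Solving the system yields a = -6, b = 2, c = -5, d = 1.
So P(u) = -6u^3 + 2u^2 - 5u + 1.
Check: P(-2) = 67. ✓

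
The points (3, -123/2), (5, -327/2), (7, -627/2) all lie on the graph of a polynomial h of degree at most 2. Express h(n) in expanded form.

h(n) = -6n^2 - 3n + 3/2

Write h(n) = an^2 + bn + c. Substituting each data point gives a linear system:
  9a + 3b + c = -123/2
  25a + 5b + c = -327/2
  49a + 7b + c = -627/2
Solving the system yields a = -6, b = -3, c = 3/2.
So h(n) = -6n^2 - 3n + 3/2.
Check: h(7) = -627/2. ✓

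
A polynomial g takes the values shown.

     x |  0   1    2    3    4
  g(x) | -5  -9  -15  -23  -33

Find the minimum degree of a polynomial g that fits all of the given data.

Forward differences of the values at x = 0, 1, 2, 3, 4:
  g  : -5  -9  -15  -23  -33
  Δ  : -4  -6  -8  -10
  Δ^2: -2  -2  -2
  Δ^3: 0  0
  Δ^4: 0
The second differences are constant (-2) and nonzero, while all higher differences vanish, so the minimal degree is 2.

2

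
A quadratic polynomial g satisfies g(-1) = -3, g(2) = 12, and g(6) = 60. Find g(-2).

-4

Write g(n) = an^2 + bn + c. Substituting each data point gives a linear system:
  a - b + c = -3
  4a + 2b + c = 12
  36a + 6b + c = 60
Solving the system yields a = 1, b = 4, c = 0.
So g(n) = n^2 + 4n.
Then g(-2) = -4.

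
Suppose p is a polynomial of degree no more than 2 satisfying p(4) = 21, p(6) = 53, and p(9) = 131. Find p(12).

245

Write p(u) = au^2 + bu + c. Substituting each data point gives a linear system:
  16a + 4b + c = 21
  36a + 6b + c = 53
  81a + 9b + c = 131
Solving the system yields a = 2, b = -4, c = 5.
So p(u) = 2u² - 4u + 5.
Then p(12) = 245.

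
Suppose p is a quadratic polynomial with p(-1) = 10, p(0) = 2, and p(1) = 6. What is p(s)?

p(s) = 6s^2 - 2s + 2

Write p(s) = as^2 + bs + c. Substituting each data point gives a linear system:
  a - b + c = 10
  c = 2
  a + b + c = 6
Solving the system yields a = 6, b = -2, c = 2.
So p(s) = 6s² - 2s + 2.
Check: p(1) = 6. ✓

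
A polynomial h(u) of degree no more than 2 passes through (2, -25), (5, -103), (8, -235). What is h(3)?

Forward differences of the values at u = 2, 5, 8:
  h  : -25  -103  -235
  Δ  : -78  -132
  Δ^2: -54
The second differences are constant, confirming degree 2.
Interpolating (Newton forward form) and evaluating at u = 3 gives h(3) = -45.

-45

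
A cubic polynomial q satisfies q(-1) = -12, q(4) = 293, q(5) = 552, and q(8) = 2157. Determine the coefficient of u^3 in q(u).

Write q(u) = au^3 + bu^2 + cu + d. Substituting each data point gives a linear system:
  -a + b - c + d = -12
  64a + 16b + 4c + d = 293
  125a + 25b + 5c + d = 552
  512a + 64b + 8c + d = 2157
Solving the system yields a = 4, b = 1, c = 6, d = -3.
So q(u) = 4u³ + u² + 6u - 3.
The leading coefficient is 4.

4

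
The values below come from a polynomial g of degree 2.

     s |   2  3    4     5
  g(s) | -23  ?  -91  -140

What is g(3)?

-52

On equispaced nodes a degree-2 polynomial has vanishing third forward difference, so
  - g(2) + 3·g(3) - 3·g(4) + g(5) = 0.
Substituting the known values and solving for g(3):
  3·g(3) = -156
  g(3) = -52.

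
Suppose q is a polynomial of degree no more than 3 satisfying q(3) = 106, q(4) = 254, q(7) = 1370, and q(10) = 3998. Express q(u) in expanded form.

q(u) = 4u^3 - 2

Write q(u) = au^3 + bu^2 + cu + d. Substituting each data point gives a linear system:
  27a + 9b + 3c + d = 106
  64a + 16b + 4c + d = 254
  343a + 49b + 7c + d = 1370
  1000a + 100b + 10c + d = 3998
Solving the system yields a = 4, b = 0, c = 0, d = -2.
So q(u) = 4u³ - 2.
Check: q(10) = 3998. ✓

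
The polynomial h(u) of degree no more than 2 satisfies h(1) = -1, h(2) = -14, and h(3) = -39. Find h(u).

Write h(u) = au^2 + bu + c. Substituting each data point gives a linear system:
  a + b + c = -1
  4a + 2b + c = -14
  9a + 3b + c = -39
Solving the system yields a = -6, b = 5, c = 0.
So h(u) = -6u² + 5u.
Check: h(1) = -1. ✓

h(u) = -6u^2 + 5u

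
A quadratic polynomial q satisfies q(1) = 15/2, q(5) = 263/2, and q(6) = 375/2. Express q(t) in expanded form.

q(t) = 5t^2 + t + 3/2

Using the Lagrange interpolation formula with nodes 1, 5, 6:
  L_0(t) = (t - 5)(t - 6) / 20
  L_1(t) = (t - 1)(t - 6) / -4
  L_2(t) = (t - 1)(t - 5) / 5
Then q(t) = 15/2·L_0(t) + 263/2·L_1(t) + 375/2·L_2(t).
Expanding and collecting terms gives q(t) = 5t^2 + t + 3/2.
Check: q(1) = 15/2. ✓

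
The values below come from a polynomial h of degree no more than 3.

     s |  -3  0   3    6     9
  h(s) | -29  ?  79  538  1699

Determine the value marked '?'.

-2

The 4 known points determine the degree-3 polynomial uniquely.
Write h(s) = as^3 + bs^2 + cs + d. Substituting each data point gives a linear system:
  -27a + 9b - 3c + d = -29
  27a + 9b + 3c + d = 79
  216a + 36b + 6c + d = 538
  729a + 81b + 9c + d = 1699
Solving the system yields a = 2, b = 3, c = 0, d = -2.
So h(s) = 2s³ + 3s² - 2.
Then h(0) = -2.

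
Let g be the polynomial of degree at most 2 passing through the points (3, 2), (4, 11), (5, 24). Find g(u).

g(u) = 2u^2 - 5u - 1

Write g(u) = au^2 + bu + c. Substituting each data point gives a linear system:
  9a + 3b + c = 2
  16a + 4b + c = 11
  25a + 5b + c = 24
Solving the system yields a = 2, b = -5, c = -1.
So g(u) = 2u^2 - 5u - 1.
Check: g(3) = 2. ✓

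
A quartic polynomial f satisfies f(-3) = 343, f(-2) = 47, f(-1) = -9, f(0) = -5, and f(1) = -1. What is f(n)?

Write f(n) = an^4 + bn^3 + cn^2 + dn + e. Substituting each data point gives a linear system:
  81a - 27b + 9c - 3d + e = 343
  16a - 8b + 4c - 2d + e = 47
  a - b + c - d + e = -9
  e = -5
  a + b + c + d + e = -1
Solving the system yields a = 5, b = 0, c = -5, d = 4, e = -5.
So f(n) = 5n^4 - 5n^2 + 4n - 5.
Check: f(-2) = 47. ✓

f(n) = 5n^4 - 5n^2 + 4n - 5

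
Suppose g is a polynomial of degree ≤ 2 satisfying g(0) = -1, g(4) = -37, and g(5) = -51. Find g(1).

Using the Lagrange interpolation formula with nodes 0, 4, 5:
  L_0(s) = (s - 4)(s - 5) / 20
  L_1(s) = s(s - 5) / -4
  L_2(s) = s(s - 4) / 5
Then g(s) = -1·L_0(s) - 37·L_1(s) - 51·L_2(s).
Expanding and collecting terms gives g(s) = -s^2 - 5s - 1.
Evaluating at s = 1: g(1) = -7.

-7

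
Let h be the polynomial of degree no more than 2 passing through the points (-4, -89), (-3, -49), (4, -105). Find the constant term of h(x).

-1

Write h(x) = ax^2 + bx + c. Substituting each data point gives a linear system:
  16a - 4b + c = -89
  9a - 3b + c = -49
  16a + 4b + c = -105
Solving the system yields a = -6, b = -2, c = -1.
So h(x) = -6x² - 2x - 1.
The constant term is -1.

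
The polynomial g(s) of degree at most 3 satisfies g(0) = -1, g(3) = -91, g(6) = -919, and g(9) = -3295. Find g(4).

Forward differences of the values at s = 0, 3, 6, 9:
  g  : -1  -91  -919  -3295
  Δ  : -90  -828  -2376
  Δ^2: -738  -1548
  Δ^3: -810
The third differences are constant, confirming degree 3.
Interpolating (Newton forward form) and evaluating at s = 4 gives g(4) = -245.

-245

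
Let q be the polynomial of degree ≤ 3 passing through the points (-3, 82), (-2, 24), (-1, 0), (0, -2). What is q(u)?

Using the Lagrange interpolation formula with nodes -3, -2, -1, 0:
  L_0(u) = (u + 2)(u + 1)u / -6
  L_1(u) = (u + 3)(u + 1)u / 2
  L_2(u) = (u + 3)(u + 2)u / -2
  L_3(u) = (u + 3)(u + 2)(u + 1) / 6
Then q(u) = 82·L_0(u) + 24·L_1(u) + 0·L_2(u) - 2·L_3(u).
Expanding and collecting terms gives q(u) = -2u^3 + 5u^2 + 5u - 2.
Check: q(-1) = 0. ✓

q(u) = -2u^3 + 5u^2 + 5u - 2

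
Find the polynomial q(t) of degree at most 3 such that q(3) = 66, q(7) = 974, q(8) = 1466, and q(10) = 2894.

q(t) = 3t^3 - t^2 - 6

Write q(t) = at^3 + bt^2 + ct + d. Substituting each data point gives a linear system:
  27a + 9b + 3c + d = 66
  343a + 49b + 7c + d = 974
  512a + 64b + 8c + d = 1466
  1000a + 100b + 10c + d = 2894
Solving the system yields a = 3, b = -1, c = 0, d = -6.
So q(t) = 3t^3 - t^2 - 6.
Check: q(3) = 66. ✓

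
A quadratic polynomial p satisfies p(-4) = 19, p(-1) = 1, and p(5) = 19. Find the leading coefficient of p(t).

1

Write p(t) = at^2 + bt + c. Substituting each data point gives a linear system:
  16a - 4b + c = 19
  a - b + c = 1
  25a + 5b + c = 19
Solving the system yields a = 1, b = -1, c = -1.
So p(t) = t^2 - t - 1.
The leading coefficient is 1.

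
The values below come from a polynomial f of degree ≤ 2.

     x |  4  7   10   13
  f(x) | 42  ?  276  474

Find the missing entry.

132

The 3 known points determine the degree-2 polynomial uniquely.
Write f(x) = ax^2 + bx + c. Substituting each data point gives a linear system:
  16a + 4b + c = 42
  100a + 10b + c = 276
  169a + 13b + c = 474
Solving the system yields a = 3, b = -3, c = 6.
So f(x) = 3x² - 3x + 6.
Then f(7) = 132.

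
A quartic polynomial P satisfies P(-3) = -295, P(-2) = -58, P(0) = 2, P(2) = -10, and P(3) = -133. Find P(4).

-526

Using the Lagrange interpolation formula with nodes -3, -2, 0, 2, 3:
  L_0(x) = (x + 2)x(x - 2)(x - 3) / 90
  L_1(x) = (x + 3)x(x - 2)(x - 3) / -40
  L_2(x) = (x + 3)(x + 2)(x - 2)(x - 3) / 36
  L_3(x) = (x + 3)(x + 2)x(x - 3) / -40
  L_4(x) = (x + 3)(x + 2)x(x - 2) / 90
Then P(x) = -295·L_0(x) - 58·L_1(x) + 2·L_2(x) - 10·L_3(x) - 133·L_4(x).
Expanding and collecting terms gives P(x) = -3x^4 + 3x^3 + 3x^2 + 2.
Evaluating at x = 4: P(4) = -526.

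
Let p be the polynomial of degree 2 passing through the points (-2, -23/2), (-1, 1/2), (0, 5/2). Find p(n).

Using the Lagrange interpolation formula with nodes -2, -1, 0:
  L_0(n) = (n + 1)n / 2
  L_1(n) = (n + 2)n / -1
  L_2(n) = (n + 2)(n + 1) / 2
Then p(n) = -23/2·L_0(n) + 1/2·L_1(n) + 5/2·L_2(n).
Expanding and collecting terms gives p(n) = -5n^2 - 3n + 5/2.
Check: p(-2) = -23/2. ✓

p(n) = -5n^2 - 3n + 5/2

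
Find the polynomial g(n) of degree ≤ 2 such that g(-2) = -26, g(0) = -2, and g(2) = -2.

Write g(n) = an^2 + bn + c. Substituting each data point gives a linear system:
  4a - 2b + c = -26
  c = -2
  4a + 2b + c = -2
Solving the system yields a = -3, b = 6, c = -2.
So g(n) = -3n² + 6n - 2.
Check: g(0) = -2. ✓

g(n) = -3n^2 + 6n - 2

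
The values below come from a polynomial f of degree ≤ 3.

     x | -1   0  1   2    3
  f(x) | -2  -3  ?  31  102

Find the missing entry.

On equispaced nodes a degree-3 polynomial has vanishing fourth forward difference, so
  f(-1) - 4·f(0) + 6·f(1) - 4·f(2) + f(3) = 0.
Substituting the known values and solving for f(1):
  6·f(1) = 12
  f(1) = 2.

2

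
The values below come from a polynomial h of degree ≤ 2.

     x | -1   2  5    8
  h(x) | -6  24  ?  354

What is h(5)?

The 3 known points determine the degree-2 polynomial uniquely.
Write h(x) = ax^2 + bx + c. Substituting each data point gives a linear system:
  a - b + c = -6
  4a + 2b + c = 24
  64a + 8b + c = 354
Solving the system yields a = 5, b = 5, c = -6.
So h(x) = 5x^2 + 5x - 6.
Then h(5) = 144.

144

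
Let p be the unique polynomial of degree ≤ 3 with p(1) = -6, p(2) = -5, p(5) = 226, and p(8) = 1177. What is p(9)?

1738

Using the Lagrange interpolation formula with nodes 1, 2, 5, 8:
  L_0(n) = (n - 2)(n - 5)(n - 8) / -28
  L_1(n) = (n - 1)(n - 5)(n - 8) / 18
  L_2(n) = (n - 1)(n - 2)(n - 8) / -36
  L_3(n) = (n - 1)(n - 2)(n - 5) / 126
Then p(n) = -6·L_0(n) - 5·L_1(n) + 226·L_2(n) + 1177·L_3(n).
Expanding and collecting terms gives p(n) = 3n^3 - 5n^2 - 5n + 1.
Evaluating at n = 9: p(9) = 1738.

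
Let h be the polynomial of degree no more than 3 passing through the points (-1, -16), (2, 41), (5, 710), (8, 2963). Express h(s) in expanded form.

Write h(s) = as^3 + bs^2 + cs + d. Substituting each data point gives a linear system:
  -a + b - c + d = -16
  8a + 4b + 2c + d = 41
  125a + 25b + 5c + d = 710
  512a + 64b + 8c + d = 2963
Solving the system yields a = 6, b = -2, c = 3, d = -5.
So h(s) = 6s³ - 2s² + 3s - 5.
Check: h(2) = 41. ✓

h(s) = 6s^3 - 2s^2 + 3s - 5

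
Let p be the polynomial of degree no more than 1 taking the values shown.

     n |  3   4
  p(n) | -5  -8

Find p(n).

Write p(n) = an + b. Substituting each data point gives a linear system:
  3a + b = -5
  4a + b = -8
Solving the system yields a = -3, b = 4.
So p(n) = -3n + 4.
Check: p(4) = -8. ✓

p(n) = -3n + 4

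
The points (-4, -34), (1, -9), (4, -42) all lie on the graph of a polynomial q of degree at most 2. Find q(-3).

-21

Write q(n) = an^2 + bn + c. Substituting each data point gives a linear system:
  16a - 4b + c = -34
  a + b + c = -9
  16a + 4b + c = -42
Solving the system yields a = -2, b = -1, c = -6.
So q(n) = -2n^2 - n - 6.
Then q(-3) = -21.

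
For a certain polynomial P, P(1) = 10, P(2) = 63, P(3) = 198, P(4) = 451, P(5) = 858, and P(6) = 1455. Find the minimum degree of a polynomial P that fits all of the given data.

Forward differences of the values at u = 1, 2, 3, 4, 5, 6:
  P  : 10  63  198  451  858  1455
  Δ  : 53  135  253  407  597
  Δ^2: 82  118  154  190
  Δ^3: 36  36  36
  Δ^4: 0  0
  Δ^5: 0
The third differences are constant (36) and nonzero, while all higher differences vanish, so the minimal degree is 3.

3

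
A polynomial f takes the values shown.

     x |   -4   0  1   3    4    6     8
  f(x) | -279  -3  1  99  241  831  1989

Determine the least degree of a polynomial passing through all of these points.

Divided differences on the nodes -4, 0, 1, 3, 4, 6, 8:
  order 0: -279  -3  1  99  241  831  1989
  order 1: 69  4  49  142  295  579
  order 2: -13  15  31  51  71
  order 3: 4  4  4  4
  order 4: 0  0  0
  order 5: 0  0
  order 6: 0
The order-3 divided differences are all 4 (nonzero) and every higher order vanishes, so the data lies on a polynomial of degree exactly 3.

3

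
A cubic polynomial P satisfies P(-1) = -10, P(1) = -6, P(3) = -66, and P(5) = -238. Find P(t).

P(t) = -t^3 - 5t^2 + 3t - 3

Write P(t) = at^3 + bt^2 + ct + d. Substituting each data point gives a linear system:
  -a + b - c + d = -10
  a + b + c + d = -6
  27a + 9b + 3c + d = -66
  125a + 25b + 5c + d = -238
Solving the system yields a = -1, b = -5, c = 3, d = -3.
So P(t) = -t³ - 5t² + 3t - 3.
Check: P(-1) = -10. ✓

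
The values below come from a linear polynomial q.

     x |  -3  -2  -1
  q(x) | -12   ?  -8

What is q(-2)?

-10

The 2 known points determine the degree-1 polynomial uniquely.
Write q(x) = ax + b. Substituting each data point gives a linear system:
  -3a + b = -12
  -a + b = -8
Solving the system yields a = 2, b = -6.
So q(x) = 2x - 6.
Then q(-2) = -10.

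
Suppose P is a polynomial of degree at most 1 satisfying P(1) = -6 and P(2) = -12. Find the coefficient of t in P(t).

Write P(t) = at + b. Substituting each data point gives a linear system:
  a + b = -6
  2a + b = -12
Solving the system yields a = -6, b = 0.
So P(t) = -6t.
The leading coefficient is -6.

-6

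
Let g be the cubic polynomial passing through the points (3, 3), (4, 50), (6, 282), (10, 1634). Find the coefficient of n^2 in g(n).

Write g(n) = an^3 + bn^2 + cn + d. Substituting each data point gives a linear system:
  27a + 9b + 3c + d = 3
  64a + 16b + 4c + d = 50
  216a + 36b + 6c + d = 282
  1000a + 100b + 10c + d = 1634
Solving the system yields a = 2, b = -3, c = -6, d = -6.
So g(n) = 2n^3 - 3n^2 - 6n - 6.
The coefficient of n^2 is -3.

-3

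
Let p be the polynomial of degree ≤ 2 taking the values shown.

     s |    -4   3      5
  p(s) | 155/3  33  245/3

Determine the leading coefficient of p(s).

Write p(s) = as^2 + bs + c. Substituting each data point gives a linear system:
  16a - 4b + c = 155/3
  9a + 3b + c = 33
  25a + 5b + c = 245/3
Solving the system yields a = 3, b = 1/3, c = 5.
So p(s) = 3s² + (1/3)s + 5.
The leading coefficient is 3.

3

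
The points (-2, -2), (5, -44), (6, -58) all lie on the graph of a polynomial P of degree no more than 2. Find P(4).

-32

Using the Lagrange interpolation formula with nodes -2, 5, 6:
  L_0(x) = (x - 5)(x - 6) / 56
  L_1(x) = (x + 2)(x - 6) / -7
  L_2(x) = (x + 2)(x - 5) / 8
Then P(x) = -2·L_0(x) - 44·L_1(x) - 58·L_2(x).
Expanding and collecting terms gives P(x) = -x² - 3x - 4.
Evaluating at x = 4: P(4) = -32.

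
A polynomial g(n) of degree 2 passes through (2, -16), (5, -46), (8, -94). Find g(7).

-76

Using the Lagrange interpolation formula with nodes 2, 5, 8:
  L_0(n) = (n - 5)(n - 8) / 18
  L_1(n) = (n - 2)(n - 8) / -9
  L_2(n) = (n - 2)(n - 5) / 18
Then g(n) = -16·L_0(n) - 46·L_1(n) - 94·L_2(n).
Expanding and collecting terms gives g(n) = -n^2 - 3n - 6.
Evaluating at n = 7: g(7) = -76.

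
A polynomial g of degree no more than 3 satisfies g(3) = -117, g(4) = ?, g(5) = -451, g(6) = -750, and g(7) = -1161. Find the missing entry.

-246

The 4 known points determine the degree-3 polynomial uniquely.
Write g(t) = at^3 + bt^2 + ct + d. Substituting each data point gives a linear system:
  27a + 9b + 3c + d = -117
  125a + 25b + 5c + d = -451
  216a + 36b + 6c + d = -750
  343a + 49b + 7c + d = -1161
Solving the system yields a = -3, b = -2, c = -4, d = -6.
So g(t) = -3t³ - 2t² - 4t - 6.
Then g(4) = -246.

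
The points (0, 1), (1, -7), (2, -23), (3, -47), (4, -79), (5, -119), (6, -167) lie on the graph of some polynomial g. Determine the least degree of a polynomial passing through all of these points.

Forward differences of the values at x = 0, 1, 2, 3, 4, 5, 6:
  g  : 1  -7  -23  -47  -79  -119  -167
  Δ  : -8  -16  -24  -32  -40  -48
  Δ^2: -8  -8  -8  -8  -8
  Δ^3: 0  0  0  0
  Δ^4: 0  0  0
  Δ^5: 0  0
  Δ^6: 0
The second differences are constant (-8) and nonzero, while all higher differences vanish, so the minimal degree is 2.

2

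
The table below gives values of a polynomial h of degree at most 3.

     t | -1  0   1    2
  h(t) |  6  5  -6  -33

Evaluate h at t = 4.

-159

Write h(t) = at^3 + bt^2 + ct + d. Substituting each data point gives a linear system:
  -a + b - c + d = 6
  d = 5
  a + b + c + d = -6
  8a + 4b + 2c + d = -33
Solving the system yields a = -1, b = -5, c = -5, d = 5.
So h(t) = -t^3 - 5t^2 - 5t + 5.
Then h(4) = -159.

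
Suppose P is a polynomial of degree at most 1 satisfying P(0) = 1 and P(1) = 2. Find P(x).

P(x) = x + 1

Write P(x) = ax + b. Substituting each data point gives a linear system:
  b = 1
  a + b = 2
Solving the system yields a = 1, b = 1.
So P(x) = x + 1.
Check: P(0) = 1. ✓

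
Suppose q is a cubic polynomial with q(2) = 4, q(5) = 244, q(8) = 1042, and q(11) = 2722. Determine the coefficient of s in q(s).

Write q(s) = as^3 + bs^2 + cs + d. Substituting each data point gives a linear system:
  8a + 4b + 2c + d = 4
  125a + 25b + 5c + d = 244
  512a + 64b + 8c + d = 1042
  1331a + 121b + 11c + d = 2722
Solving the system yields a = 2, b = 1, c = -5, d = -6.
So q(s) = 2s^3 + s^2 - 5s - 6.
The coefficient of s is -5.

-5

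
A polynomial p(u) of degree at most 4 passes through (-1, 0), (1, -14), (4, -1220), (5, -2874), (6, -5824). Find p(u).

Write p(u) = au^4 + bu^3 + cu^2 + du + e. Substituting each data point gives a linear system:
  a - b + c - d + e = 0
  a + b + c + d + e = -14
  256a + 64b + 16c + 4d + e = -1220
  625a + 125b + 25c + 5d + e = -2874
  1296a + 216b + 36c + 6d + e = -5824
Solving the system yields a = -4, b = -3, c = 1, d = -4, e = -4.
So p(u) = -4u^4 - 3u^3 + u^2 - 4u - 4.
Check: p(-1) = 0. ✓

p(u) = -4u^4 - 3u^3 + u^2 - 4u - 4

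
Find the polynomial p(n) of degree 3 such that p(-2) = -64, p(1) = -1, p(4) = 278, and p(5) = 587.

Write p(n) = an^3 + bn^2 + cn + d. Substituting each data point gives a linear system:
  -8a + 4b - 2c + d = -64
  a + b + c + d = -1
  64a + 16b + 4c + d = 278
  125a + 25b + 5c + d = 587
Solving the system yields a = 6, b = -6, c = -3, d = 2.
So p(n) = 6n³ - 6n² - 3n + 2.
Check: p(5) = 587. ✓

p(n) = 6n^3 - 6n^2 - 3n + 2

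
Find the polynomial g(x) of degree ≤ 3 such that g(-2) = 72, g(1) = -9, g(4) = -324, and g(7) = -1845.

g(x) = -6x^3 + 5x^2 - 4x - 4

Write g(x) = ax^3 + bx^2 + cx + d. Substituting each data point gives a linear system:
  -8a + 4b - 2c + d = 72
  a + b + c + d = -9
  64a + 16b + 4c + d = -324
  343a + 49b + 7c + d = -1845
Solving the system yields a = -6, b = 5, c = -4, d = -4.
So g(x) = -6x^3 + 5x^2 - 4x - 4.
Check: g(1) = -9. ✓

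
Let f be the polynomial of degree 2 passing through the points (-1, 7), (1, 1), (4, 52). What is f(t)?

Using the Lagrange interpolation formula with nodes -1, 1, 4:
  L_0(t) = (t - 1)(t - 4) / 10
  L_1(t) = (t + 1)(t - 4) / -6
  L_2(t) = (t + 1)(t - 1) / 15
Then f(t) = 7·L_0(t) + 1·L_1(t) + 52·L_2(t).
Expanding and collecting terms gives f(t) = 4t^2 - 3t.
Check: f(4) = 52. ✓

f(t) = 4t^2 - 3t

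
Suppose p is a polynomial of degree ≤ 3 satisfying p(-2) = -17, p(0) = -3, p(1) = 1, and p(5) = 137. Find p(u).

p(u) = u^3 + 3u - 3

Write p(u) = au^3 + bu^2 + cu + d. Substituting each data point gives a linear system:
  -8a + 4b - 2c + d = -17
  d = -3
  a + b + c + d = 1
  125a + 25b + 5c + d = 137
Solving the system yields a = 1, b = 0, c = 3, d = -3.
So p(u) = u³ + 3u - 3.
Check: p(-2) = -17. ✓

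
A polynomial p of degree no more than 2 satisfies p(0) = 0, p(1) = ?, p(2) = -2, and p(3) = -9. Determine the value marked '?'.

1

On equispaced nodes a degree-2 polynomial has vanishing third forward difference, so
  - p(0) + 3·p(1) - 3·p(2) + p(3) = 0.
Substituting the known values and solving for p(1):
  3·p(1) = 3
  p(1) = 1.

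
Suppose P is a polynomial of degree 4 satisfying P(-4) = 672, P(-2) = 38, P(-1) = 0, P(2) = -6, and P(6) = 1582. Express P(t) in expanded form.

Using the Lagrange interpolation formula with nodes -4, -2, -1, 2, 6:
  L_0(t) = (t + 2)(t + 1)(t - 2)(t - 6) / 360
  L_1(t) = (t + 4)(t + 1)(t - 2)(t - 6) / -64
  L_2(t) = (t + 4)(t + 2)(t - 2)(t - 6) / 63
  L_3(t) = (t + 4)(t + 2)(t + 1)(t - 6) / -288
  L_4(t) = (t + 4)(t + 2)(t + 1)(t - 2) / 2240
Then P(t) = 672·L_0(t) + 38·L_1(t) + 0·L_2(t) - 6·L_3(t) + 1582·L_4(t).
Expanding and collecting terms gives P(t) = 2t^4 - 4t^3 - 5t^2 + 5t + 4.
Check: P(-4) = 672. ✓

P(t) = 2t^4 - 4t^3 - 5t^2 + 5t + 4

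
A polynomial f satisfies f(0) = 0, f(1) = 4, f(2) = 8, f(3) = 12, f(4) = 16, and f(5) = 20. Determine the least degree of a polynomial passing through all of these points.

Forward differences of the values at u = 0, 1, 2, 3, 4, 5:
  f  : 0  4  8  12  16  20
  Δ  : 4  4  4  4  4
  Δ^2: 0  0  0  0
  Δ^3: 0  0  0
  Δ^4: 0  0
  Δ^5: 0
The first differences are constant (4) and nonzero, while all higher differences vanish, so the minimal degree is 1.

1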